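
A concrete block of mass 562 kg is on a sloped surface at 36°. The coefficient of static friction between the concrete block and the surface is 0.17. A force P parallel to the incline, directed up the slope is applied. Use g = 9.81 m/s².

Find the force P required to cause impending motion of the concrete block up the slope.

At impending motion up the slope, friction acts down-slope at its limit: f = μ_s N.
P is parallel to the surface, so N = m g cos θ = 4460 N.
Along the incline: P = m g sin θ + μ_s N = 3240 + 0.17×4460 = 4000 N.

P ≈ 4000 N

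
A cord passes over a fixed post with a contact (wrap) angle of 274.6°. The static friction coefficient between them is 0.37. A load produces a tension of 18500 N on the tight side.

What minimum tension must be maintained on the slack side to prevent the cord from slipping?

Capstan equation at impending slip: T_tight/T_slack = e^{μβ}.
β = 274.6° = 4.793 rad; e^{μβ} = e^{0.37×4.793} = 5.89.
T_slack = T_tight / e^{μβ} = 18500 / 5.89 = 3140 N.

T_min ≈ 3140 N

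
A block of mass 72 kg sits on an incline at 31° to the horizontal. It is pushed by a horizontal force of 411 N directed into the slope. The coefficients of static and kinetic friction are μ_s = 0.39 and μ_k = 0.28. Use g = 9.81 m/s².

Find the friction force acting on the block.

The horizontal push has a component P sin θ into the surface, so N = m g cos θ + P sin θ = 605.4 + 211.7 = 817.1 N.
Along the incline, the net driving force (taking up-slope positive) is P cos θ − m g sin θ = 352.3 − 363.8 = -11.49 N, so equilibrium requires friction f = 11.49 N (up-slope).
The limit of static friction is μ_s N = 318.7 N.
Since 11.49 N is within the 318.7 N limit, the block stays put and friction is exactly 11.5 N.

f ≈ 11.5 N (up the incline)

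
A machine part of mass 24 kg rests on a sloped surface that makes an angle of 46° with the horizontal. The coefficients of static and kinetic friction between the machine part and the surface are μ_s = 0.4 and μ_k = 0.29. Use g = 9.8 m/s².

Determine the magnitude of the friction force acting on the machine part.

The normal reaction is N = m g cos θ = 163.4 N.
Along the slope the weight component is m g sin θ = 169.2 N; friction must supply exactly this, acting up-slope.
Static friction can supply at most μ_s N = 65.35 N.
|169.2| exceeds 65.35 N, so the machine part slips down-slope; friction is kinetic, f = μ_k N = 0.29×163.4 = 47.4 N.

f ≈ 47.4 N (up the incline)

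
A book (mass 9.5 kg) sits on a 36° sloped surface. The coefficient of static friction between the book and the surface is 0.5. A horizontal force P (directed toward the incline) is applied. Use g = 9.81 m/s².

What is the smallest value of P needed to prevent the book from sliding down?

The book tends to slide down (tan θ > μ_s), so at the point of impending slip friction acts up-slope at its limit: f = μ_s N.
Perpendicular to the incline: N = m g cos θ + P sin θ.
Along the incline: P cos θ + μ_s N = m g sin θ, i.e. P cos θ + μ_s (m g cos θ + P sin θ) = m g sin θ.
Solving, P (cos θ + μ_s sin θ) = m g (sin θ − μ_s cos θ), so P = 93.2×0.1833/1.103 = 15.5 N.

P_min ≈ 15.5 N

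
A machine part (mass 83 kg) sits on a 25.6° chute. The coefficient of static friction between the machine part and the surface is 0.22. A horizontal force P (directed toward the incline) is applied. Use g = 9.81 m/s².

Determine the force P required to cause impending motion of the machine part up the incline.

At impending motion up the slope, friction acts down-slope at its limit: f = μ_s N.
Perpendicular to the incline: N = m g cos θ + P sin θ.
Along the incline: P cos θ = m g sin θ + μ_s N = m g sin θ + μ_s (m g cos θ + P sin θ).
Solving, P (cos θ − μ_s sin θ) = m g (sin θ + μ_s cos θ), so P = 83×9.81×(sin 25.6° + 0.22 cos 25.6°)/(cos 25.6° − 0.22 sin 25.6°) = 814×0.6305/0.8068 = 636 N.

P ≈ 636 N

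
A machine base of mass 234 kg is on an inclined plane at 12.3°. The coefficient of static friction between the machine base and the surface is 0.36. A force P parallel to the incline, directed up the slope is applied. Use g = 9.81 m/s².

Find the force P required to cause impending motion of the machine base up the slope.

P ≈ 1300 N

At impending motion up the slope, friction acts down-slope at its limit: f = μ_s N.
P is parallel to the surface, so N = m g cos θ = 2240 N.
Along the incline: P = m g sin θ + μ_s N = 489 + 0.36×2240 = 1300 N.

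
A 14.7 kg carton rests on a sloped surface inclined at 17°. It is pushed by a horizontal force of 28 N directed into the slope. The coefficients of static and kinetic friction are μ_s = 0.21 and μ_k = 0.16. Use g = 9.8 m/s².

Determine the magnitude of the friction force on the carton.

The horizontal push has a component P sin θ into the surface, so N = m g cos θ + P sin θ = 137.8 + 8.186 = 146 N.
Parallel to the incline: P cos θ − m g sin θ = 26.78 − 42.12 = -15.34 N; the friction needed to balance this is 15.34 N acting up the slope.
The limit of static friction is μ_s N = 30.65 N.
Since 15.34 N is within the 30.65 N limit, the carton stays put and friction is exactly 15.3 N.

f ≈ 15.3 N (up the incline)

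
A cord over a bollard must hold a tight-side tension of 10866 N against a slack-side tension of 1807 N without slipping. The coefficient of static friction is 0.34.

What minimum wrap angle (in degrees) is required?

β_min ≈ 302°

T₂/T₁ = e^{μβ} → β = ln(T₂/T₁)/μ.
β = ln(10866/1807)/0.34 = 1.794/0.34 = 5.276 rad.
In degrees: β = 5.276 × 180/π = 302°.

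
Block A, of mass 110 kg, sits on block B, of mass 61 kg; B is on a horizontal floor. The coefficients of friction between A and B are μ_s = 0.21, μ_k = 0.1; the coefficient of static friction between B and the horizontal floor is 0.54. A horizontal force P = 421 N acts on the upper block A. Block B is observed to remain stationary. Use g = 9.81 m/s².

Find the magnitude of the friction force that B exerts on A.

f ≈ 108 N

Between the blocks, N₁ = m_A g = 1079 N.
Maximum static friction on A from B: μ_s N₁ = 0.21×1079 = 226.6 N.
Since P = 421 N > 226.6 N, A slides on B; the A–B friction is kinetic: f₁ = μ_k N₁ = 0.1×1079 = 108 N.
By Newton's third law B feels 108 N forward from A. With B stationary, the floor's static friction on B balances it: f₂ = 108 N (well within μ_s(m_A+m_B)g = 905.9 N).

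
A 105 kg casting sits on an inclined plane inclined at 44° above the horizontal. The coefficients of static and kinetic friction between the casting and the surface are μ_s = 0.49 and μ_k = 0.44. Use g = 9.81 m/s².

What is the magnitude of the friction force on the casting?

f ≈ 326 N (up the incline)

Normal force: N = m g cos θ = 105 × 9.81 × cos 44° = 741 N.
For equilibrium along the incline, friction must balance the weight component: f = m g sin θ = 715.5 N up the slope.
Maximum static friction available: μ_s N = 0.49 × 741 = 363.1 N.
|715.5| exceeds 363.1 N, so the casting slips down-slope; friction is kinetic, f = μ_k N = 0.44×741 = 326 N.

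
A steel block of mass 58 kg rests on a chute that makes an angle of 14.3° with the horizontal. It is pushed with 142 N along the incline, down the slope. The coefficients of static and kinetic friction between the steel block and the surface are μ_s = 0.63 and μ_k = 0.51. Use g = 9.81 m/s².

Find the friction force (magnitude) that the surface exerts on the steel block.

f ≈ 283 N (up the incline)

Normal force: N = m g cos θ = 58 × 9.81 × cos 14.3° = 551.4 N.
For equilibrium along the incline the friction force must supply f = m g sin θ + P = 140.5 + 142 = 282.5 N (positive meaning up-slope).
Static friction can supply at most μ_s N = 347.4 N.
Since |282.5| ≤ 347.4 N, static friction is sufficient; f equals the required value, not μ_s N.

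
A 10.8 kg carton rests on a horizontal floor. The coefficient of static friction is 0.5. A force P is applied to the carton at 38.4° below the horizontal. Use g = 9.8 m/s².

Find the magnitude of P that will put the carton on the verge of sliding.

N = m g + P sin α (the push presses the carton into the horizontal floor).
At impending slip, P cos α = μ_s N = μ_s (m g + P sin α).
Solving: P (cos α − μ_s sin α) = μ_s m g → P = 0.5×106/(cos 38.4° − 0.5 sin 38.4°) = 52.9/0.4731 = 112 N.

P ≈ 112 N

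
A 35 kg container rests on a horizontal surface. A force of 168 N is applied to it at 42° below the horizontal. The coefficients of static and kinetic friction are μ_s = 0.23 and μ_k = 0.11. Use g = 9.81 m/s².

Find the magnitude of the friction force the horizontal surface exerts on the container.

f ≈ 50.1 N

The vertical component of P adds to the normal force: N = m g + P sin α = 343.4 + 112.4 = 455.8 N.
Horizontally, friction must balance P cos α = 124.8 N.
The static-friction limit is μ_s N = 104.8 N.
The required friction exceeds μ_s N, so the container moves and f = μ_k N = 50.1 N.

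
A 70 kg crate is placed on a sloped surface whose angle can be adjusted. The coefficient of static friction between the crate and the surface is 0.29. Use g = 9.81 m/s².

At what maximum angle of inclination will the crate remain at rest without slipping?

At the slip threshold, m g sin θ = μ_s · m g cos θ, so tan θ = μ_s.
θ_max = arctan(0.29) = 16.2°.

θ_max ≈ 16.2°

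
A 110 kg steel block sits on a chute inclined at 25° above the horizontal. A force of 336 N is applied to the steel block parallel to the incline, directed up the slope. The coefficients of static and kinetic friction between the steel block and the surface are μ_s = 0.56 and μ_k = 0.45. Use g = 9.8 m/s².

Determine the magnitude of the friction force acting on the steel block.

Perpendicular to the surface, N = m g cos θ = 110·9.8·cos 25° = 977 N.
Parallel to the incline, ΣF = 0 gives f = m g sin θ − P = 455.6 − 336 = 119.6 N (up-slope positive).
Maximum static friction available: μ_s N = 0.56 × 977 = 547.1 N.
Since |119.6| ≤ 547.1 N, the steel block remains in static equilibrium and friction takes exactly the required value.

f ≈ 120 N (up the incline)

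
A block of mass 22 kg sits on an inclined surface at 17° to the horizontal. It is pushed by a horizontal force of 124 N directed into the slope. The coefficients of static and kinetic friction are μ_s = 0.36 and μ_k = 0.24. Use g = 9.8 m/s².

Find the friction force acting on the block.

Resolve perpendicular to the incline: N = m g cos θ + P sin θ = 22×9.8×cos 17° + 124×sin 17° = 242.4 N.
Along the incline, the net driving force (taking up-slope positive) is P cos θ − m g sin θ = 118.6 − 63.04 = 55.55 N, so equilibrium requires friction f = -55.55 N (down-slope).
Maximum static friction: μ_s N = 0.36 × 242.4 = 87.28 N.
|f_req| = 55.55 ≤ 87.28 N → the block is in equilibrium; friction equals the required value.

f ≈ 55.5 N (down the incline)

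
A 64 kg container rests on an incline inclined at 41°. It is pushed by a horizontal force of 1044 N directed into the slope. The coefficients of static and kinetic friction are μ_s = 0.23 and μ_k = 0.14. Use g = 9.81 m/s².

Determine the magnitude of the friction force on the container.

f ≈ 162 N (down the incline)

The horizontal push has a component P sin θ into the surface, so N = m g cos θ + P sin θ = 473.8 + 684.9 = 1159 N.
Along the incline, the net driving force (taking up-slope positive) is P cos θ − m g sin θ = 787.9 − 411.9 = 376 N, so equilibrium requires friction f = -376 N (down-slope).
The limit of static friction is μ_s N = 266.5 N.
The required 376 N exceeds the static limit, so the container slides up-slope and f = μ_k N = 0.14×1159 = 162 N.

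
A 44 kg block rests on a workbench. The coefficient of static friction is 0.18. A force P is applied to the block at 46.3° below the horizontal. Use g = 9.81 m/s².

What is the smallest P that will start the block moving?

P ≈ 139 N

N = m g + P sin α (the push presses the block into the workbench).
At impending slip, P cos α = μ_s N = μ_s (m g + P sin α).
Solving: P (cos α − μ_s sin α) = μ_s m g → P = 0.18×432/(cos 46.3° − 0.18 sin 46.3°) = 77.7/0.5607 = 139 N.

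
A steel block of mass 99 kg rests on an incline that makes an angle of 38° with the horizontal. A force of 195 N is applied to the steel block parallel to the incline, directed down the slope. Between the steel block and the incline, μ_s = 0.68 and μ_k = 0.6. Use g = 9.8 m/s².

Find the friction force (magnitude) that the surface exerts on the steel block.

f ≈ 459 N (up the incline)

The normal reaction is N = m g cos θ = 764.5 N.
Parallel to the incline, ΣF = 0 gives f = m g sin θ + P = 597.3 + 195 = 792.3 N (up-slope positive).
Static friction can supply at most μ_s N = 519.9 N.
Since |792.3| > 519.9 N, static friction cannot hold it; the steel block slides down the incline and kinetic friction applies: f = μ_k N = 0.6 × 764.5 = 459 N.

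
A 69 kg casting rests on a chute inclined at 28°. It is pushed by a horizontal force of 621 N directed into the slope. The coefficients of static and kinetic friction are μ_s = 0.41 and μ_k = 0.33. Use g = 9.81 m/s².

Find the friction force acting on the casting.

f ≈ 231 N (down the incline)

Resolve perpendicular to the incline: N = m g cos θ + P sin θ = 69×9.81×cos 28° + 621×sin 28° = 889.2 N.
Along the incline, the net driving force (taking up-slope positive) is P cos θ − m g sin θ = 548.3 − 317.8 = 230.5 N, so equilibrium requires friction f = -230.5 N (down-slope).
The limit of static friction is μ_s N = 364.6 N.
Since 230.5 N is within the 364.6 N limit, the casting stays put and friction is exactly 231 N.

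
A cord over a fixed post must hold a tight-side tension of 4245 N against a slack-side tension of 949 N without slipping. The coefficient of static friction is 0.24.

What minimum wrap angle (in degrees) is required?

T₂/T₁ = e^{μβ} → β = ln(T₂/T₁)/μ.
β = ln(4245/949)/0.24 = 1.498/0.24 = 6.242 rad.
In degrees: β = 6.242 × 180/π = 358°.

β_min ≈ 358°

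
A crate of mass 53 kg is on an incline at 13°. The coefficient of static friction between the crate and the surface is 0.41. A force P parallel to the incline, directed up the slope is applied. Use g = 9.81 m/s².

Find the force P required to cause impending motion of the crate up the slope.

P ≈ 325 N

At impending motion up the slope, friction acts down-slope at its limit: f = μ_s N.
P is parallel to the surface, so N = m g cos θ = 507 N.
Along the incline: P = m g sin θ + μ_s N = 117 + 0.41×507 = 325 N.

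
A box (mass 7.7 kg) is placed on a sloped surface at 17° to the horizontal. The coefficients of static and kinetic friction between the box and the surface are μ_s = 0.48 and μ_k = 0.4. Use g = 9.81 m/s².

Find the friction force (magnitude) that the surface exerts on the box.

f ≈ 22.1 N (up the incline)

The normal reaction is N = m g cos θ = 72.24 N.
Along the slope the weight component is m g sin θ = 22.08 N; friction must supply exactly this, acting up-slope.
Static friction can supply at most μ_s N = 34.67 N.
Since |22.08| ≤ 34.67 N, the box remains in static equilibrium and friction takes exactly the required value.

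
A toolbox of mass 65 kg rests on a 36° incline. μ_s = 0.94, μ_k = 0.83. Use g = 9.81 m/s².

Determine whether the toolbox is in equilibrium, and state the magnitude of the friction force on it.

N = m g cos θ = 516 N.
Down-slope weight component: m g sin θ = 375 N.
μ_s N = 485 N.
375 ≤ 485 N, so it stays put; friction = 375 N.

f ≈ 375 N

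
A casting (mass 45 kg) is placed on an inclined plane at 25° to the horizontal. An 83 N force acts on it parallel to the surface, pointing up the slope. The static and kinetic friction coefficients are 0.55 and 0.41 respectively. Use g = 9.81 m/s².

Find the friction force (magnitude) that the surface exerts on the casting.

f ≈ 104 N (up the incline)

The normal reaction is N = m g cos θ = 400.1 N.
Parallel to the incline, ΣF = 0 gives f = m g sin θ − P = 186.6 − 83 = 103.6 N (up-slope positive).
The static-friction ceiling is μ_s N = 0.55 × 400.1 = 220 N.
Since |103.6| ≤ 220 N, static friction is sufficient; f equals the required value, not μ_s N.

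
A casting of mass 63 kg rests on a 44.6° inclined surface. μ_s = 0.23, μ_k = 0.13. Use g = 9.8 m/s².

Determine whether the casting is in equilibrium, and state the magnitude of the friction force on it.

f ≈ 57.1 N

N = m g cos θ = 440 N.
Down-slope weight component: m g sin θ = 434 N.
μ_s N = 101 N.
434 > 101 N, so it slides; kinetic friction f = μ_k N = 0.13×440 = 57.1 N.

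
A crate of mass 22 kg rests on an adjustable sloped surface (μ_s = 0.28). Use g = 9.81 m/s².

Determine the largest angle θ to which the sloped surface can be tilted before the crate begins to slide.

At the slip threshold, m g sin θ = μ_s · m g cos θ, so tan θ = μ_s.
θ_max = arctan(0.28) = 15.6°.

θ_max ≈ 15.6°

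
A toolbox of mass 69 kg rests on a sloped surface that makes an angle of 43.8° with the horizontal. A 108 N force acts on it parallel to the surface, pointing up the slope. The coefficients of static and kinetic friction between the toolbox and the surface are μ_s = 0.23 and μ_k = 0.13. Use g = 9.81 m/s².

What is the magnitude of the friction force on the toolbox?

f ≈ 63.5 N (up the incline)

Perpendicular to the surface, N = m g cos θ = 69·9.81·cos 43.8° = 488.6 N.
Parallel to the incline, ΣF = 0 gives f = m g sin θ − P = 468.5 − 108 = 360.5 N (up-slope positive).
The static-friction ceiling is μ_s N = 0.23 × 488.6 = 112.4 N.
Since |360.5| > 112.4 N, static friction cannot hold it; the toolbox slides down the incline and kinetic friction applies: f = μ_k N = 0.13 × 488.6 = 63.5 N.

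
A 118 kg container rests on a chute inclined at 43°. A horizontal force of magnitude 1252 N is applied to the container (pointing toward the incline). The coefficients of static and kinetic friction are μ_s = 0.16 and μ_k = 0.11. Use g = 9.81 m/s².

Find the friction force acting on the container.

f ≈ 126 N (down the incline)

Normal direction: N = m g cos θ + P sin θ = 1700 N.
Parallel to the incline: P cos θ − m g sin θ = 915.7 − 789.5 = 126.2 N; the friction needed to balance this is 126.2 N acting down the slope.
Maximum static friction: μ_s N = 0.16 × 1700 = 272.1 N.
|f_req| = 126.2 ≤ 272.1 N → the container is in equilibrium; friction equals the required value.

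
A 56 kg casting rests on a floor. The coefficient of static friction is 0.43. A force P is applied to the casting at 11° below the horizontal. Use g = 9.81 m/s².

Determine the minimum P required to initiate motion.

P ≈ 263 N

N = m g + P sin α (the push presses the casting into the floor).
At impending slip, P cos α = μ_s N = μ_s (m g + P sin α).
Solving: P (cos α − μ_s sin α) = μ_s m g → P = 0.43×549/(cos 11° − 0.43 sin 11°) = 236/0.8996 = 263 N.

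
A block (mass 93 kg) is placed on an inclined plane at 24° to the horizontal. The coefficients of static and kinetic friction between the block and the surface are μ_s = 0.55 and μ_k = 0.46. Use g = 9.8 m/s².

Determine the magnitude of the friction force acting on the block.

Perpendicular to the surface, N = m g cos θ = 93·9.8·cos 24° = 832.6 N.
For equilibrium along the incline, friction must balance the weight component: f = m g sin θ = 370.7 N up the slope.
Static friction can supply at most μ_s N = 457.9 N.
Since |370.7| ≤ 457.9 N, the block remains in static equilibrium and friction takes exactly the required value.

f ≈ 371 N (up the incline)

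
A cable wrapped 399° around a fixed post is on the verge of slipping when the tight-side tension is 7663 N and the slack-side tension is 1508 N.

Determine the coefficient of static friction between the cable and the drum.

T₂/T₁ = e^{μβ} → μ = ln(T₂/T₁)/β.
β = 399° = 6.964 rad.
μ = ln(7663/1508)/6.964 = ln(5.082)/6.964 = 0.233.

μ ≈ 0.233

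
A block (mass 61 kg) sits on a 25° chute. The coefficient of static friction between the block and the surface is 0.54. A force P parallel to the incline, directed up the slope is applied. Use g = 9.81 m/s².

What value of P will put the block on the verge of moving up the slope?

P ≈ 546 N

At impending motion up the slope, friction acts down-slope at its limit: f = μ_s N.
P is parallel to the surface, so N = m g cos θ = 542 N.
Along the incline: P = m g sin θ + μ_s N = 253 + 0.54×542 = 546 N.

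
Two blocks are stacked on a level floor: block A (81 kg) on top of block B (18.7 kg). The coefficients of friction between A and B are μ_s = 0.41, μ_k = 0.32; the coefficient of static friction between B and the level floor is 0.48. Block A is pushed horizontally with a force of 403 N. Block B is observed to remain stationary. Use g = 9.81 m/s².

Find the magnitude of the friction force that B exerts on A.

f ≈ 254 N

Between the blocks, N₁ = m_A g = 794.6 N.
So the A–B interface can sustain at most μ_s N₁ = 325.8 N of static friction.
P = 403 N exceeds that limit, so A slips over B and the interface friction becomes kinetic: f₁ = μ_k N₁ = 0.32×794.6 = 254 N.
By Newton's third law B feels 254 N forward from A. With B stationary, the floor's static friction on B balances it: f₂ = 254 N (well within μ_s(m_A+m_B)g = 469.5 N).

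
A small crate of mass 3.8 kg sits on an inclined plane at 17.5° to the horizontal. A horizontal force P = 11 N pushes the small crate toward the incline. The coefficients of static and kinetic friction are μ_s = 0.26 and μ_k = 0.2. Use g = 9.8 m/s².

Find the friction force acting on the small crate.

The horizontal push has a component P sin θ into the surface, so N = m g cos θ + P sin θ = 35.52 + 3.308 = 38.82 N.
Parallel to the incline: P cos θ − m g sin θ = 10.49 − 11.2 = -0.7074 N; the friction needed to balance this is 0.7074 N acting up the slope.
The limit of static friction is μ_s N = 10.09 N.
Since 0.7074 N is within the 10.09 N limit, the small crate stays put and friction is exactly 0.707 N.

f ≈ 0.707 N (up the incline)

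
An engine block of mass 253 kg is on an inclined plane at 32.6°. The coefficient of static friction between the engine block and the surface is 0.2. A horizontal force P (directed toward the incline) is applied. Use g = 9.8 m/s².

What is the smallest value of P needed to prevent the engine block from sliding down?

The engine block tends to slide down (tan θ > μ_s), so at the point of impending slip friction acts up-slope at its limit: f = μ_s N.
Perpendicular to the incline: N = m g cos θ + P sin θ.
Along the incline: P cos θ + μ_s N = m g sin θ, i.e. P cos θ + μ_s (m g cos θ + P sin θ) = m g sin θ.
Solving, P (cos θ + μ_s sin θ) = m g (sin θ − μ_s cos θ), so P = 2480×0.3703/0.9502 = 966 N.

P_min ≈ 966 N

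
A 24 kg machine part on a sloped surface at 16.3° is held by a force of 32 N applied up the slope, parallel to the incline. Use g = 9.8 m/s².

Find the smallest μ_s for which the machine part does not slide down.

N = m g cos θ = 225.7 N.
Friction must make up the shortfall along the incline: f = m g sin θ − P = 66.01 − 32 = 34.01 N.
At the threshold f = μ_s N, so μ_s,min = 34.01/225.7 = 0.151.

μ_s,min ≈ 0.151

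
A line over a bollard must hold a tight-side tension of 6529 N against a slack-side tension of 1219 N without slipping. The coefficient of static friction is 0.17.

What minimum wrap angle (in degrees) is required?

β_min ≈ 566°

T₂/T₁ = e^{μβ} → β = ln(T₂/T₁)/μ.
β = ln(6529/1219)/0.17 = 1.678/0.17 = 9.872 rad.
In degrees: β = 9.872 × 180/π = 566°.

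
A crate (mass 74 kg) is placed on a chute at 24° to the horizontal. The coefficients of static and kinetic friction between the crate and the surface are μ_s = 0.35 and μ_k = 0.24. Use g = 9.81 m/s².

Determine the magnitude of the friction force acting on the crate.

f ≈ 159 N (up the incline)

The normal reaction is N = m g cos θ = 663.2 N.
Along the slope the weight component is m g sin θ = 295.3 N; friction must supply exactly this, acting up-slope.
Maximum static friction available: μ_s N = 0.35 × 663.2 = 232.1 N.
Since |295.3| > 232.1 N, static friction cannot hold it; the crate slides down the incline and kinetic friction applies: f = μ_k N = 0.24 × 663.2 = 159 N.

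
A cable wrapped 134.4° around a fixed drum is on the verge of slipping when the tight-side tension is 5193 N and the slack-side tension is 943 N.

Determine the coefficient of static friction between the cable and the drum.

T₂/T₁ = e^{μβ} → μ = ln(T₂/T₁)/β.
β = 134.4° = 2.346 rad.
μ = ln(5193/943)/2.346 = ln(5.507)/2.346 = 0.727.

μ ≈ 0.727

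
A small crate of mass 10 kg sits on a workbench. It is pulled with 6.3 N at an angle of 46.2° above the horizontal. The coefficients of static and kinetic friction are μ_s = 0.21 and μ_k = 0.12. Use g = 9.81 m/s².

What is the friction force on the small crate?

Vertical equilibrium gives N = m g − P sin α = 93.55 N.
Horizontally, friction must balance P cos α = 4.361 N.
μ_s N = 0.21 × 93.55 = 19.65 N.
4.361 ≤ 19.65 N → static; friction equals the required 4.36 N.

f ≈ 4.36 N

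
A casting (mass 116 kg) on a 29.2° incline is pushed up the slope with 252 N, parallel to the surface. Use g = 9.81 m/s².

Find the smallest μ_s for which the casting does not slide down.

N = m g cos θ = 993.4 N.
Friction must make up the shortfall along the incline: f = m g sin θ − P = 555.2 − 252 = 303.2 N.
At the threshold f = μ_s N, so μ_s,min = 303.2/993.4 = 0.305.

μ_s,min ≈ 0.305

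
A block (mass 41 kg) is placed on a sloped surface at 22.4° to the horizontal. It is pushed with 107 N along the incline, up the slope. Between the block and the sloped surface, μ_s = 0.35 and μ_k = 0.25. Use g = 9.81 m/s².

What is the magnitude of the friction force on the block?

f ≈ 46.3 N (up the incline)

Perpendicular to the surface, N = m g cos θ = 41·9.81·cos 22.4° = 371.9 N.
Parallel to the incline, ΣF = 0 gives f = m g sin θ − P = 153.3 − 107 = 46.27 N (up-slope positive).
Maximum static friction available: μ_s N = 0.35 × 371.9 = 130.2 N.
Since |46.27| ≤ 130.2 N, no slip — friction simply equals what equilibrium demands.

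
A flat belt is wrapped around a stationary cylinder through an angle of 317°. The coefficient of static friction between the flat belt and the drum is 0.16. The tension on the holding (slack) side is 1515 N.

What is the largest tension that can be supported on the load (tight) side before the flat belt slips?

At impending slip the capstan equation gives T₂/T₁ = e^{μβ} with β in radians.
β = 317° × π/180 = 5.533 rad.
e^{μβ} = e^{0.16×5.533} = 2.424.
T₂ = T₁ · e^{μβ} = 1515 × 2.424 = 3670 N.

T_max ≈ 3670 N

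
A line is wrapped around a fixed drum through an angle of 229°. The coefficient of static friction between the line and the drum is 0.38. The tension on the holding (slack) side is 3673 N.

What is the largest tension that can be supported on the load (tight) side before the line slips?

T_max ≈ 16800 N

At impending slip the capstan equation gives T₂/T₁ = e^{μβ} with β in radians.
β = 229° × π/180 = 3.997 rad.
e^{μβ} = e^{0.38×3.997} = 4.567.
T₂ = T₁ · e^{μβ} = 3673 × 4.567 = 16800 N.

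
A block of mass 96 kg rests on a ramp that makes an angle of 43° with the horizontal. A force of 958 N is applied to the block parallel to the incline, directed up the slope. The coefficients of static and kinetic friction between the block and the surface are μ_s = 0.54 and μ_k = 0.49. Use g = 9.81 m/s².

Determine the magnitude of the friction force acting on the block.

f ≈ 316 N (down the incline)

Normal force: N = m g cos θ = 96 × 9.81 × cos 43° = 688.8 N.
The friction needed for equilibrium is m g sin θ − P = 642.3 − 958 = -315.7 N, measured positive up-slope.
Static friction can supply at most μ_s N = 371.9 N.
Since |-315.7| ≤ 371.9 N, static friction is sufficient; f equals the required value, not μ_s N.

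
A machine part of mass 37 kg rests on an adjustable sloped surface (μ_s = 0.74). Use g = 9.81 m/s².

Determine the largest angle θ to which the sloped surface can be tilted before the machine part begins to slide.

At the slip threshold, m g sin θ = μ_s · m g cos θ, so tan θ = μ_s.
θ_max = arctan(0.74) = 36.5°.

θ_max ≈ 36.5°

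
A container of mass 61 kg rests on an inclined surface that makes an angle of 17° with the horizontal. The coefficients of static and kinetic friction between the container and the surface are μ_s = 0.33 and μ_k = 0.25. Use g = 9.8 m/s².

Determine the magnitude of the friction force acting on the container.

f ≈ 175 N (up the incline)

Perpendicular to the surface, N = m g cos θ = 61·9.8·cos 17° = 571.7 N.
For equilibrium along the incline, friction must balance the weight component: f = m g sin θ = 174.8 N up the slope.
Static friction can supply at most μ_s N = 188.7 N.
Since |174.8| ≤ 188.7 N, no slip — friction simply equals what equilibrium demands.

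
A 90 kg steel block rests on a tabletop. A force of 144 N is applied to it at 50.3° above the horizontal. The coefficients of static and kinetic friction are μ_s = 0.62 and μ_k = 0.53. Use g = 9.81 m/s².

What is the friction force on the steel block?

f ≈ 92 N

The vertical component of P reduces the normal force: N = m g − P sin α = 882.9 − 110.8 = 772.1 N.
The horizontal driving force is P cos α = 91.98 N, so equilibrium needs friction f = 91.98 N.
μ_s N = 0.62 × 772.1 = 478.7 N.
91.98 ≤ 478.7 N → static; friction equals the required 92 N.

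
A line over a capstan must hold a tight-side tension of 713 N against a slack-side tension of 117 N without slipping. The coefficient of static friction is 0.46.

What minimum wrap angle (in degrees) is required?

β_min ≈ 225°

T₂/T₁ = e^{μβ} → β = ln(T₂/T₁)/μ.
β = ln(713/117)/0.46 = 1.807/0.46 = 3.929 rad.
In degrees: β = 3.929 × 180/π = 225°.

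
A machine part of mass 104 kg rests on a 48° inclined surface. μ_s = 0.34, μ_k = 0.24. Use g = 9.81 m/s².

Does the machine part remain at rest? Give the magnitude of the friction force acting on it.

N = m g cos θ = 683 N.
Down-slope weight component: m g sin θ = 758 N.
μ_s N = 232 N.
758 > 232 N, so it slides; kinetic friction f = μ_k N = 0.24×683 = 164 N.

f ≈ 164 N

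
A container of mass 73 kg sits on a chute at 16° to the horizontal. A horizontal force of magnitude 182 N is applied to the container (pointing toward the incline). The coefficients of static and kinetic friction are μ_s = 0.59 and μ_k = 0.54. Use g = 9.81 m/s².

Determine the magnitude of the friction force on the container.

f ≈ 22.4 N (up the incline)

Resolve perpendicular to the incline: N = m g cos θ + P sin θ = 73×9.81×cos 16° + 182×sin 16° = 738.6 N.
Along the incline, the net driving force (taking up-slope positive) is P cos θ − m g sin θ = 174.9 − 197.4 = -22.44 N, so equilibrium requires friction f = 22.44 N (up-slope).
Maximum static friction: μ_s N = 0.59 × 738.6 = 435.7 N.
Since 22.44 N is within the 435.7 N limit, the container stays put and friction is exactly 22.4 N.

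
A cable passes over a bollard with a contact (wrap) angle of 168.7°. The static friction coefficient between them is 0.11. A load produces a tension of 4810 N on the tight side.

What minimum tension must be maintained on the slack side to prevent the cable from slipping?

Capstan equation at impending slip: T_tight/T_slack = e^{μβ}.
β = 168.7° = 2.944 rad; e^{μβ} = e^{0.11×2.944} = 1.382.
T_slack = T_tight / e^{μβ} = 4810 / 1.382 = 3480 N.

T_min ≈ 3480 N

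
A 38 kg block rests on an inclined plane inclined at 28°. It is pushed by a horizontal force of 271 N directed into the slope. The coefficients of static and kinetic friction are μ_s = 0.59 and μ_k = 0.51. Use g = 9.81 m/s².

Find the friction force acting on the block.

Resolve perpendicular to the incline: N = m g cos θ + P sin θ = 38×9.81×cos 28° + 271×sin 28° = 456.4 N.
Along the incline, the net driving force (taking up-slope positive) is P cos θ − m g sin θ = 239.3 − 175 = 64.27 N, so equilibrium requires friction f = -64.27 N (down-slope).
Maximum static friction: μ_s N = 0.59 × 456.4 = 269.3 N.
|f_req| = 64.27 ≤ 269.3 N → the block is in equilibrium; friction equals the required value.

f ≈ 64.3 N (down the incline)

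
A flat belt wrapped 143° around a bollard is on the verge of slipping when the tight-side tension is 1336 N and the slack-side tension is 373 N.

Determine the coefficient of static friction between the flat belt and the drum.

μ ≈ 0.511

T₂/T₁ = e^{μβ} → μ = ln(T₂/T₁)/β.
β = 143° = 2.496 rad.
μ = ln(1336/373)/2.496 = ln(3.582)/2.496 = 0.511.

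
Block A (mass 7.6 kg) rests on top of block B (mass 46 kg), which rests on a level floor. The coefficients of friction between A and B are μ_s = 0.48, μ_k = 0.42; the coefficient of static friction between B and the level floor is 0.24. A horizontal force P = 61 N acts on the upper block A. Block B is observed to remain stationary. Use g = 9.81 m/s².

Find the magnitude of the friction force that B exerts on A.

The normal force B exerts on A is simply A's weight, N₁ = 74.56 N.
So the A–B interface can sustain at most μ_s N₁ = 35.79 N of static friction.
P = 61 N exceeds that limit, so A slips over B and the interface friction becomes kinetic: f₁ = μ_k N₁ = 0.42×74.56 = 31.3 N.
By Newton's third law B feels 31.3 N forward from A. With B stationary, the floor's static friction on B balances it: f₂ = 31.3 N (well within μ_s(m_A+m_B)g = 126.2 N).

f ≈ 31.3 N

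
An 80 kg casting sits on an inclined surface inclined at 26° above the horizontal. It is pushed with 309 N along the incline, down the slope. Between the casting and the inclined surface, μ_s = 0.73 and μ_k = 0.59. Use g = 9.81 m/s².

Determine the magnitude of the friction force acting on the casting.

f ≈ 416 N (up the incline)

The normal reaction is N = m g cos θ = 705.4 N.
For equilibrium along the incline the friction force must supply f = m g sin θ + P = 344 + 309 = 653 N (positive meaning up-slope).
Static friction can supply at most μ_s N = 514.9 N.
Since |653| > 514.9 N, static friction cannot hold it; the casting slides down the incline and kinetic friction applies: f = μ_k N = 0.59 × 705.4 = 416 N.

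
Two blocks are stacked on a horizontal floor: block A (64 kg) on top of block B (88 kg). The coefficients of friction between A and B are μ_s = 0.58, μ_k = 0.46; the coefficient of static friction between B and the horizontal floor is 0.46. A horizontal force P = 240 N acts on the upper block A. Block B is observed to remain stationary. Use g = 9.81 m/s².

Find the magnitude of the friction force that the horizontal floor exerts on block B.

The normal force B exerts on A is simply A's weight, N₁ = 627.8 N.
So the A–B interface can sustain at most μ_s N₁ = 364.1 N of static friction.
P = 240 N is within that limit, so A and B move together (both at rest); the A–B friction is simply f₁ = P = 240 N.
By Newton's third law B feels 240 N forward from A. With B stationary, the floor's static friction on B balances it: f₂ = 240 N (well within μ_s(m_A+m_B)g = 685.9 N).

f ≈ 240 N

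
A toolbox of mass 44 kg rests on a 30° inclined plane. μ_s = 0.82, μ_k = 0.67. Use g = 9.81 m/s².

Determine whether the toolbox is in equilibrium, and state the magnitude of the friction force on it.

N = m g cos θ = 374 N.
Down-slope weight component: m g sin θ = 216 N.
μ_s N = 307 N.
216 ≤ 307 N, so it stays put; friction = 216 N.

f ≈ 216 N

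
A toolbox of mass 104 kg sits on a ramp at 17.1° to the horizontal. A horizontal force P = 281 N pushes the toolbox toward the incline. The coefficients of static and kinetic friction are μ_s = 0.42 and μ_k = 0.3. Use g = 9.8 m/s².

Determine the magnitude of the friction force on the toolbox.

The horizontal push has a component P sin θ into the surface, so N = m g cos θ + P sin θ = 974.1 + 82.63 = 1057 N.
Along the incline, the net driving force (taking up-slope positive) is P cos θ − m g sin θ = 268.6 − 299.7 = -31.11 N, so equilibrium requires friction f = 31.11 N (up-slope).
The limit of static friction is μ_s N = 443.8 N.
|f_req| = 31.11 ≤ 443.8 N → the toolbox is in equilibrium; friction equals the required value.

f ≈ 31.1 N (up the incline)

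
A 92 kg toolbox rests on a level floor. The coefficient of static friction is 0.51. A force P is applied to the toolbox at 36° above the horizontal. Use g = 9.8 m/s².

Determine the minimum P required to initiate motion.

N = m g − P sin α (the pull lifts the toolbox).
At impending slip, P cos α = μ_s N = μ_s (m g − P sin α).
Solving: P (cos α + μ_s sin α) = μ_s m g → P = 0.51×902/(cos 36° + 0.51 sin 36°) = 460/1.109 = 415 N.

P ≈ 415 N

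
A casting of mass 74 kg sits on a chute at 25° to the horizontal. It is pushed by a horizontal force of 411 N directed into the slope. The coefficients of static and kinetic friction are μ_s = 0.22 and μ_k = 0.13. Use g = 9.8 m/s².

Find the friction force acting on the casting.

f ≈ 66 N (down the incline)

The horizontal push has a component P sin θ into the surface, so N = m g cos θ + P sin θ = 657.3 + 173.7 = 831 N.
Along the incline, the net driving force (taking up-slope positive) is P cos θ − m g sin θ = 372.5 − 306.5 = 66.01 N, so equilibrium requires friction f = -66.01 N (down-slope).
The limit of static friction is μ_s N = 182.8 N.
|f_req| = 66.01 ≤ 182.8 N → the casting is in equilibrium; friction equals the required value.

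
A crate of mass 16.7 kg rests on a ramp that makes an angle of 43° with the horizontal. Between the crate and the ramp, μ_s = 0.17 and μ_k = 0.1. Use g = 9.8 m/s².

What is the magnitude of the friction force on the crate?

Perpendicular to the surface, N = m g cos θ = 16.7·9.8·cos 43° = 119.7 N.
Along the slope the weight component is m g sin θ = 111.6 N; friction must supply exactly this, acting up-slope.
Static friction can supply at most μ_s N = 20.35 N.
|111.6| exceeds 20.35 N, so the crate slips down-slope; friction is kinetic, f = μ_k N = 0.1×119.7 = 12 N.

f ≈ 12 N (up the incline)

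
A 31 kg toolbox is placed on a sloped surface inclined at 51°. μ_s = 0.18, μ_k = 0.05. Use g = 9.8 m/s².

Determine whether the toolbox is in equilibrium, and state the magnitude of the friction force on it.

f ≈ 9.56 N

N = m g cos θ = 191 N.
Down-slope weight component: m g sin θ = 236 N.
μ_s N = 34.4 N.
236 > 34.4 N, so it slides; kinetic friction f = μ_k N = 0.05×191 = 9.56 N.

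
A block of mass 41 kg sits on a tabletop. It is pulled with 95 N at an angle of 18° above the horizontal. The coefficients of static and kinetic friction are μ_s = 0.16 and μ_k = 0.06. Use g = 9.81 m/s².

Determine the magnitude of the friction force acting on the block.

The vertical component of P reduces the normal force: N = m g − P sin α = 402.2 − 29.36 = 372.9 N.
The horizontal driving force is P cos α = 90.35 N, so equilibrium needs friction f = 90.35 N.
μ_s N = 0.16 × 372.9 = 59.66 N.
The required friction exceeds μ_s N, so the block moves and f = μ_k N = 22.4 N.

f ≈ 22.4 N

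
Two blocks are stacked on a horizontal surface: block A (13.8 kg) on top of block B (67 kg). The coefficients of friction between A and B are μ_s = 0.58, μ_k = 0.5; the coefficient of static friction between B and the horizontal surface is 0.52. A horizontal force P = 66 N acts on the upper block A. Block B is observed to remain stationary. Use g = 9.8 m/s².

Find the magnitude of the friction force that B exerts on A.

f ≈ 66 N

Normal force at the A–B interface: N₁ = m_A g = 135.2 N.
So the A–B interface can sustain at most μ_s N₁ = 78.44 N of static friction.
Since P = 66 N ≤ 78.44 N, A does not slip on B; friction on A equals P = 66 N.
By Newton's third law B feels 66 N forward from A. With B stationary, the floor's static friction on B balances it: f₂ = 66 N (well within μ_s(m_A+m_B)g = 411.8 N).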